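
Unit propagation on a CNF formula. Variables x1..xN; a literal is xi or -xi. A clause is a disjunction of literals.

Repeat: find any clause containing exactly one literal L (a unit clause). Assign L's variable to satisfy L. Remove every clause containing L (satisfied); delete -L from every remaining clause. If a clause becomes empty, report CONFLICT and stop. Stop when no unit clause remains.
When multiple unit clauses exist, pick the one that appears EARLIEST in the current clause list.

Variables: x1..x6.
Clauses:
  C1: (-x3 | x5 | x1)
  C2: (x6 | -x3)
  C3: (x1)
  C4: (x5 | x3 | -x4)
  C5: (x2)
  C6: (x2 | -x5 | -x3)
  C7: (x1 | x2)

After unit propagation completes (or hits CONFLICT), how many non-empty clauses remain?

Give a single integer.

Answer: 2

Derivation:
unit clause [1] forces x1=T; simplify:
  satisfied 3 clause(s); 4 remain; assigned so far: [1]
unit clause [2] forces x2=T; simplify:
  satisfied 2 clause(s); 2 remain; assigned so far: [1, 2]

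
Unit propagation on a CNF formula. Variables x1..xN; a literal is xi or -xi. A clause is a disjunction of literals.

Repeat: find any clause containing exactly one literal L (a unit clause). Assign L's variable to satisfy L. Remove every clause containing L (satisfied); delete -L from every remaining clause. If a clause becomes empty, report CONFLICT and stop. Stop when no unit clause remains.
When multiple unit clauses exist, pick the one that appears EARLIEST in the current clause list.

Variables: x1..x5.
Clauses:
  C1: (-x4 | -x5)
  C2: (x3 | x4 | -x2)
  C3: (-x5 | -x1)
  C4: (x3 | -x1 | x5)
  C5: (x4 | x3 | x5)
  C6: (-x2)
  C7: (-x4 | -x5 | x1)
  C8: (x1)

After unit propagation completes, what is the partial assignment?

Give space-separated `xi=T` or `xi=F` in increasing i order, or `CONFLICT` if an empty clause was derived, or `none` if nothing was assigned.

unit clause [-2] forces x2=F; simplify:
  satisfied 2 clause(s); 6 remain; assigned so far: [2]
unit clause [1] forces x1=T; simplify:
  drop -1 from [-5, -1] -> [-5]
  drop -1 from [3, -1, 5] -> [3, 5]
  satisfied 2 clause(s); 4 remain; assigned so far: [1, 2]
unit clause [-5] forces x5=F; simplify:
  drop 5 from [3, 5] -> [3]
  drop 5 from [4, 3, 5] -> [4, 3]
  satisfied 2 clause(s); 2 remain; assigned so far: [1, 2, 5]
unit clause [3] forces x3=T; simplify:
  satisfied 2 clause(s); 0 remain; assigned so far: [1, 2, 3, 5]

Answer: x1=T x2=F x3=T x5=F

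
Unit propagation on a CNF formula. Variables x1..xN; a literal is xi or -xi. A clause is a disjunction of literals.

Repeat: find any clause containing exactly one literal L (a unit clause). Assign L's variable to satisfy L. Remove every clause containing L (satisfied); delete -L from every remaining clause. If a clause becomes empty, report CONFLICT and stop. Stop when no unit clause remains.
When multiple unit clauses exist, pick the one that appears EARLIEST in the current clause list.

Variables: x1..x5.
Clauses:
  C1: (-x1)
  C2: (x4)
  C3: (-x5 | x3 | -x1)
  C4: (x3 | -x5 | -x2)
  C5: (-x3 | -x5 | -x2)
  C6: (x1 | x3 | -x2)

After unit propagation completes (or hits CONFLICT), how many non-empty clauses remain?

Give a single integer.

unit clause [-1] forces x1=F; simplify:
  drop 1 from [1, 3, -2] -> [3, -2]
  satisfied 2 clause(s); 4 remain; assigned so far: [1]
unit clause [4] forces x4=T; simplify:
  satisfied 1 clause(s); 3 remain; assigned so far: [1, 4]

Answer: 3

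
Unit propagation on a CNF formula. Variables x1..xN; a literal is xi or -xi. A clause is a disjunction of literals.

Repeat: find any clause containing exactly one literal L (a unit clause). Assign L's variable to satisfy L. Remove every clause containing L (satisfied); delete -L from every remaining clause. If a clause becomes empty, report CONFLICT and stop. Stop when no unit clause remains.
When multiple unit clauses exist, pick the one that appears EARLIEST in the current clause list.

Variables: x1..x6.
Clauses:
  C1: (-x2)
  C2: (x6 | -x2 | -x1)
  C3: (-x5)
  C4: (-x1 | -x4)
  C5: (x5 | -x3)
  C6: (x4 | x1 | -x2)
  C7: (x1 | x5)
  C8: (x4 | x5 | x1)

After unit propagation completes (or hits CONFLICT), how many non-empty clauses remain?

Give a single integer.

unit clause [-2] forces x2=F; simplify:
  satisfied 3 clause(s); 5 remain; assigned so far: [2]
unit clause [-5] forces x5=F; simplify:
  drop 5 from [5, -3] -> [-3]
  drop 5 from [1, 5] -> [1]
  drop 5 from [4, 5, 1] -> [4, 1]
  satisfied 1 clause(s); 4 remain; assigned so far: [2, 5]
unit clause [-3] forces x3=F; simplify:
  satisfied 1 clause(s); 3 remain; assigned so far: [2, 3, 5]
unit clause [1] forces x1=T; simplify:
  drop -1 from [-1, -4] -> [-4]
  satisfied 2 clause(s); 1 remain; assigned so far: [1, 2, 3, 5]
unit clause [-4] forces x4=F; simplify:
  satisfied 1 clause(s); 0 remain; assigned so far: [1, 2, 3, 4, 5]

Answer: 0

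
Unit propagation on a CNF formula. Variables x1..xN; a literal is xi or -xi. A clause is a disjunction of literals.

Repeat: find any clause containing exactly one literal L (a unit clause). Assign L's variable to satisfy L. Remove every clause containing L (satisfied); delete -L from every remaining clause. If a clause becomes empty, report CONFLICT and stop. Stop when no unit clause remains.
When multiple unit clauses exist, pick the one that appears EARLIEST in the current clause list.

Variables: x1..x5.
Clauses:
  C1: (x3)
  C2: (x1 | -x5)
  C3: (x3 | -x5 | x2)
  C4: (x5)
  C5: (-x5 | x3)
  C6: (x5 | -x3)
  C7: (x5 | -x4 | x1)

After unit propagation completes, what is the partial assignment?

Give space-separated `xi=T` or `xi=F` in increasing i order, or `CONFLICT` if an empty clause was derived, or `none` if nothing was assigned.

unit clause [3] forces x3=T; simplify:
  drop -3 from [5, -3] -> [5]
  satisfied 3 clause(s); 4 remain; assigned so far: [3]
unit clause [5] forces x5=T; simplify:
  drop -5 from [1, -5] -> [1]
  satisfied 3 clause(s); 1 remain; assigned so far: [3, 5]
unit clause [1] forces x1=T; simplify:
  satisfied 1 clause(s); 0 remain; assigned so far: [1, 3, 5]

Answer: x1=T x3=T x5=T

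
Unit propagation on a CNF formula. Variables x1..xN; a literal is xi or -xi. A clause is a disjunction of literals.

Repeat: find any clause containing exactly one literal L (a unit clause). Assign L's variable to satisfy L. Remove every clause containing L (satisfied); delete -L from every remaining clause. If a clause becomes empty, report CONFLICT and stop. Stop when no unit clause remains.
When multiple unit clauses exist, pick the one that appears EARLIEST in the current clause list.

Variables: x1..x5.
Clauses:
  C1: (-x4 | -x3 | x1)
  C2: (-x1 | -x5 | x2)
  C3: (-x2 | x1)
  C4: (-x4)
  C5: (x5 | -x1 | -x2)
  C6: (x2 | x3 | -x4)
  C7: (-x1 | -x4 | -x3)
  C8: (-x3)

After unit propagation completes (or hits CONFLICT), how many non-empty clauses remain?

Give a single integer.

unit clause [-4] forces x4=F; simplify:
  satisfied 4 clause(s); 4 remain; assigned so far: [4]
unit clause [-3] forces x3=F; simplify:
  satisfied 1 clause(s); 3 remain; assigned so far: [3, 4]

Answer: 3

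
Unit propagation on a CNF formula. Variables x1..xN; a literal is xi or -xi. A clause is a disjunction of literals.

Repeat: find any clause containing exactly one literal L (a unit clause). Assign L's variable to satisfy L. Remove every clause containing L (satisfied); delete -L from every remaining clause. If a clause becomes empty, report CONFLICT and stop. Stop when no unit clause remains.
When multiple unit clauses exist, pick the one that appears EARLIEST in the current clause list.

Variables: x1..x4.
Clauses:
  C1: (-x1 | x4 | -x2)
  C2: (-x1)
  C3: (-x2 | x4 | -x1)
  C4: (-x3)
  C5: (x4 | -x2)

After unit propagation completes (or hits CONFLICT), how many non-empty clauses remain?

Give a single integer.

Answer: 1

Derivation:
unit clause [-1] forces x1=F; simplify:
  satisfied 3 clause(s); 2 remain; assigned so far: [1]
unit clause [-3] forces x3=F; simplify:
  satisfied 1 clause(s); 1 remain; assigned so far: [1, 3]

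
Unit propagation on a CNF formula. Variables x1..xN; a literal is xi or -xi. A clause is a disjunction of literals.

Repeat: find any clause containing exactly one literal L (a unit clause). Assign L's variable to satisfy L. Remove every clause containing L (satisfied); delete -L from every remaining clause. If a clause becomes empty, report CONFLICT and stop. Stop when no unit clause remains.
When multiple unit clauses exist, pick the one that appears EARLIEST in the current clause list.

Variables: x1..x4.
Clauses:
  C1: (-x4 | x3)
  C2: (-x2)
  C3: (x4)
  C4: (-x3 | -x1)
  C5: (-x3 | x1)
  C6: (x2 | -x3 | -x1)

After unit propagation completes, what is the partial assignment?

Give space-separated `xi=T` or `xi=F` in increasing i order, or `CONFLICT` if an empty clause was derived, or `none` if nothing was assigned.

unit clause [-2] forces x2=F; simplify:
  drop 2 from [2, -3, -1] -> [-3, -1]
  satisfied 1 clause(s); 5 remain; assigned so far: [2]
unit clause [4] forces x4=T; simplify:
  drop -4 from [-4, 3] -> [3]
  satisfied 1 clause(s); 4 remain; assigned so far: [2, 4]
unit clause [3] forces x3=T; simplify:
  drop -3 from [-3, -1] -> [-1]
  drop -3 from [-3, 1] -> [1]
  drop -3 from [-3, -1] -> [-1]
  satisfied 1 clause(s); 3 remain; assigned so far: [2, 3, 4]
unit clause [-1] forces x1=F; simplify:
  drop 1 from [1] -> [] (empty!)
  satisfied 2 clause(s); 1 remain; assigned so far: [1, 2, 3, 4]
CONFLICT (empty clause)

Answer: CONFLICT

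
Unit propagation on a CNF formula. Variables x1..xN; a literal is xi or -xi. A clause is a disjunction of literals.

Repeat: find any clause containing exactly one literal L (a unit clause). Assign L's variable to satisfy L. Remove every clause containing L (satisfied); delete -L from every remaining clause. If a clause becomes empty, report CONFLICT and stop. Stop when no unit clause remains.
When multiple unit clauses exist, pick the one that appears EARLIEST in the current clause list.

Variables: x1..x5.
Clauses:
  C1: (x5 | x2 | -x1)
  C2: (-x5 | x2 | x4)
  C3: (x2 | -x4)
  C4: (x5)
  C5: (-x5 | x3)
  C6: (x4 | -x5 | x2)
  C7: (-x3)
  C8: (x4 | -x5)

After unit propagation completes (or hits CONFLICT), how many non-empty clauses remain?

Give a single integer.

unit clause [5] forces x5=T; simplify:
  drop -5 from [-5, 2, 4] -> [2, 4]
  drop -5 from [-5, 3] -> [3]
  drop -5 from [4, -5, 2] -> [4, 2]
  drop -5 from [4, -5] -> [4]
  satisfied 2 clause(s); 6 remain; assigned so far: [5]
unit clause [3] forces x3=T; simplify:
  drop -3 from [-3] -> [] (empty!)
  satisfied 1 clause(s); 5 remain; assigned so far: [3, 5]
CONFLICT (empty clause)

Answer: 4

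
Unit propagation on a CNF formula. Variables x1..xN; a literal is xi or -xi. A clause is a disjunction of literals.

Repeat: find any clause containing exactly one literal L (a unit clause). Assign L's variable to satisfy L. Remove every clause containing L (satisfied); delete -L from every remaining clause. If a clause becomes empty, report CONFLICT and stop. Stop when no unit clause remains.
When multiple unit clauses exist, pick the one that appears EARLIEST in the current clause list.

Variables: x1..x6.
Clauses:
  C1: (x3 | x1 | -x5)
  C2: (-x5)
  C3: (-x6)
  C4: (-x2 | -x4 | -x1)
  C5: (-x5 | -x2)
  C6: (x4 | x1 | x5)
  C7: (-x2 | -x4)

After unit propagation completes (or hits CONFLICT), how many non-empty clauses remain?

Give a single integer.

unit clause [-5] forces x5=F; simplify:
  drop 5 from [4, 1, 5] -> [4, 1]
  satisfied 3 clause(s); 4 remain; assigned so far: [5]
unit clause [-6] forces x6=F; simplify:
  satisfied 1 clause(s); 3 remain; assigned so far: [5, 6]

Answer: 3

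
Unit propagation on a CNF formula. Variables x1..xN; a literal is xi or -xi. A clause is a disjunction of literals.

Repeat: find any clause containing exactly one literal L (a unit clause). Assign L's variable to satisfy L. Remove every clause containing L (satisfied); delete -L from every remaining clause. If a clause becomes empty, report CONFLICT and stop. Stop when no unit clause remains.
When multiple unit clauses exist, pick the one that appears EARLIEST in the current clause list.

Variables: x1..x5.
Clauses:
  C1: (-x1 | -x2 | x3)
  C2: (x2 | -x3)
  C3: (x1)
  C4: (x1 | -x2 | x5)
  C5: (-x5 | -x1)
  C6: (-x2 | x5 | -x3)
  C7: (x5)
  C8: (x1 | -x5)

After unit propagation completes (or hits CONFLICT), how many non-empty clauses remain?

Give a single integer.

unit clause [1] forces x1=T; simplify:
  drop -1 from [-1, -2, 3] -> [-2, 3]
  drop -1 from [-5, -1] -> [-5]
  satisfied 3 clause(s); 5 remain; assigned so far: [1]
unit clause [-5] forces x5=F; simplify:
  drop 5 from [-2, 5, -3] -> [-2, -3]
  drop 5 from [5] -> [] (empty!)
  satisfied 1 clause(s); 4 remain; assigned so far: [1, 5]
CONFLICT (empty clause)

Answer: 3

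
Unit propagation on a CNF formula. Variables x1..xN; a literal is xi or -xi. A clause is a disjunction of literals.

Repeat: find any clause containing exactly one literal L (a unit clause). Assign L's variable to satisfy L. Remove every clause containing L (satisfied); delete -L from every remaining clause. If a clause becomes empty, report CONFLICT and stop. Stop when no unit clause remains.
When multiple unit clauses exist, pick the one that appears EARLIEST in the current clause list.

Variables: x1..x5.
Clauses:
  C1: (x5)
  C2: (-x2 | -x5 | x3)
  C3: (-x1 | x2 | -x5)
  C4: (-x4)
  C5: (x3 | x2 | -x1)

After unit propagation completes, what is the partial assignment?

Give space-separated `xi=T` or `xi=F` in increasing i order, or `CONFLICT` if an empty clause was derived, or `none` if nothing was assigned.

Answer: x4=F x5=T

Derivation:
unit clause [5] forces x5=T; simplify:
  drop -5 from [-2, -5, 3] -> [-2, 3]
  drop -5 from [-1, 2, -5] -> [-1, 2]
  satisfied 1 clause(s); 4 remain; assigned so far: [5]
unit clause [-4] forces x4=F; simplify:
  satisfied 1 clause(s); 3 remain; assigned so far: [4, 5]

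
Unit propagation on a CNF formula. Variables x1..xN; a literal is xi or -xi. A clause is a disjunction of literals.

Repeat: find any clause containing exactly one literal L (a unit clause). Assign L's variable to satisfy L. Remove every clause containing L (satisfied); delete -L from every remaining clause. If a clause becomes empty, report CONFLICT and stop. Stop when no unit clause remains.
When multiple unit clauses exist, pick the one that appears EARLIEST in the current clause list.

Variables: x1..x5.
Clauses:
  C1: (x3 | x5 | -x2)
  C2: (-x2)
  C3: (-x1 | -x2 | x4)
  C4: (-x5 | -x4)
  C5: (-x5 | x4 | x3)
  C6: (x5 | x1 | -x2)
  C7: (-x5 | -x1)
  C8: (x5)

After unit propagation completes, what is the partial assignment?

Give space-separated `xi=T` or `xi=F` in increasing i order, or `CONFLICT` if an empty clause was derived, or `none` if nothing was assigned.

Answer: x1=F x2=F x3=T x4=F x5=T

Derivation:
unit clause [-2] forces x2=F; simplify:
  satisfied 4 clause(s); 4 remain; assigned so far: [2]
unit clause [5] forces x5=T; simplify:
  drop -5 from [-5, -4] -> [-4]
  drop -5 from [-5, 4, 3] -> [4, 3]
  drop -5 from [-5, -1] -> [-1]
  satisfied 1 clause(s); 3 remain; assigned so far: [2, 5]
unit clause [-4] forces x4=F; simplify:
  drop 4 from [4, 3] -> [3]
  satisfied 1 clause(s); 2 remain; assigned so far: [2, 4, 5]
unit clause [3] forces x3=T; simplify:
  satisfied 1 clause(s); 1 remain; assigned so far: [2, 3, 4, 5]
unit clause [-1] forces x1=F; simplify:
  satisfied 1 clause(s); 0 remain; assigned so far: [1, 2, 3, 4, 5]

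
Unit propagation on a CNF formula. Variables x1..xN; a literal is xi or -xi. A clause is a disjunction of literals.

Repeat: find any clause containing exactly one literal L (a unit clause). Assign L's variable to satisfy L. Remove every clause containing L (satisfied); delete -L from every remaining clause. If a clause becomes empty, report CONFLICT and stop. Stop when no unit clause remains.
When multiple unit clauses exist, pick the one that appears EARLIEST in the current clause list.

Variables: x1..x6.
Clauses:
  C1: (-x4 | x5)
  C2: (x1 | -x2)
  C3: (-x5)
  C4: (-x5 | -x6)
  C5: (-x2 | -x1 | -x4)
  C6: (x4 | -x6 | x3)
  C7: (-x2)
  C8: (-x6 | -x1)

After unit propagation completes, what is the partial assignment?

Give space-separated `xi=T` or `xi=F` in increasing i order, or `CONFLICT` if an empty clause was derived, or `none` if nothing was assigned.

unit clause [-5] forces x5=F; simplify:
  drop 5 from [-4, 5] -> [-4]
  satisfied 2 clause(s); 6 remain; assigned so far: [5]
unit clause [-4] forces x4=F; simplify:
  drop 4 from [4, -6, 3] -> [-6, 3]
  satisfied 2 clause(s); 4 remain; assigned so far: [4, 5]
unit clause [-2] forces x2=F; simplify:
  satisfied 2 clause(s); 2 remain; assigned so far: [2, 4, 5]

Answer: x2=F x4=F x5=F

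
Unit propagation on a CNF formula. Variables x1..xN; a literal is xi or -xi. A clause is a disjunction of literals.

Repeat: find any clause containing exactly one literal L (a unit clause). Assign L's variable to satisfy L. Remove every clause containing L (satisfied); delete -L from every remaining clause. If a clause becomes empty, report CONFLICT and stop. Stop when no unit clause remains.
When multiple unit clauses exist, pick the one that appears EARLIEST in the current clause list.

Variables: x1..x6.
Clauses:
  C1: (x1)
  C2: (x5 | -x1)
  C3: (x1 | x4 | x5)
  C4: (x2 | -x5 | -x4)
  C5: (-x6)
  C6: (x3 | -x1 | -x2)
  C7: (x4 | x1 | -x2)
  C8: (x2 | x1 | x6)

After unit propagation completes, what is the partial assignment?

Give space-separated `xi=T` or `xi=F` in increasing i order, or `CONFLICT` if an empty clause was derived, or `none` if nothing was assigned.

Answer: x1=T x5=T x6=F

Derivation:
unit clause [1] forces x1=T; simplify:
  drop -1 from [5, -1] -> [5]
  drop -1 from [3, -1, -2] -> [3, -2]
  satisfied 4 clause(s); 4 remain; assigned so far: [1]
unit clause [5] forces x5=T; simplify:
  drop -5 from [2, -5, -4] -> [2, -4]
  satisfied 1 clause(s); 3 remain; assigned so far: [1, 5]
unit clause [-6] forces x6=F; simplify:
  satisfied 1 clause(s); 2 remain; assigned so far: [1, 5, 6]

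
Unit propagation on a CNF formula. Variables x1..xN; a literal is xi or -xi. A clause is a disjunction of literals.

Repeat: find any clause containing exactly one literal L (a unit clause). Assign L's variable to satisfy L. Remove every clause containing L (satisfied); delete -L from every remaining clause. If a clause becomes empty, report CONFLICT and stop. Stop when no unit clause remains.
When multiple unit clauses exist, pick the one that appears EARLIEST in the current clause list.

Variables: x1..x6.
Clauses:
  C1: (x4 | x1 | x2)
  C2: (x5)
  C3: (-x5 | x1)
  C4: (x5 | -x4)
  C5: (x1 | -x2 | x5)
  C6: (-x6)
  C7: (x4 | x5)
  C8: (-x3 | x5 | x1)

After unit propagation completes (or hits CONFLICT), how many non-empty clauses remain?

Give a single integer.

Answer: 0

Derivation:
unit clause [5] forces x5=T; simplify:
  drop -5 from [-5, 1] -> [1]
  satisfied 5 clause(s); 3 remain; assigned so far: [5]
unit clause [1] forces x1=T; simplify:
  satisfied 2 clause(s); 1 remain; assigned so far: [1, 5]
unit clause [-6] forces x6=F; simplify:
  satisfied 1 clause(s); 0 remain; assigned so far: [1, 5, 6]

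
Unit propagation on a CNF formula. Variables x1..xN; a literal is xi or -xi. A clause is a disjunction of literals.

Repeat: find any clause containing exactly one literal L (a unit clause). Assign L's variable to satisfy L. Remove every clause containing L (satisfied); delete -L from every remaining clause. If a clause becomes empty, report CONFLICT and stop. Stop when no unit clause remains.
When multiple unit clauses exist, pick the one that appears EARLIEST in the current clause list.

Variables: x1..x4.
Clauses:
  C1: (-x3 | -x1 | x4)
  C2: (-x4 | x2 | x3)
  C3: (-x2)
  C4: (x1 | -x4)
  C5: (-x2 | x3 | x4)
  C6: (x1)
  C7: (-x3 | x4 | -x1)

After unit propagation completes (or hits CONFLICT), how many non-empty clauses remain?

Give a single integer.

unit clause [-2] forces x2=F; simplify:
  drop 2 from [-4, 2, 3] -> [-4, 3]
  satisfied 2 clause(s); 5 remain; assigned so far: [2]
unit clause [1] forces x1=T; simplify:
  drop -1 from [-3, -1, 4] -> [-3, 4]
  drop -1 from [-3, 4, -1] -> [-3, 4]
  satisfied 2 clause(s); 3 remain; assigned so far: [1, 2]

Answer: 3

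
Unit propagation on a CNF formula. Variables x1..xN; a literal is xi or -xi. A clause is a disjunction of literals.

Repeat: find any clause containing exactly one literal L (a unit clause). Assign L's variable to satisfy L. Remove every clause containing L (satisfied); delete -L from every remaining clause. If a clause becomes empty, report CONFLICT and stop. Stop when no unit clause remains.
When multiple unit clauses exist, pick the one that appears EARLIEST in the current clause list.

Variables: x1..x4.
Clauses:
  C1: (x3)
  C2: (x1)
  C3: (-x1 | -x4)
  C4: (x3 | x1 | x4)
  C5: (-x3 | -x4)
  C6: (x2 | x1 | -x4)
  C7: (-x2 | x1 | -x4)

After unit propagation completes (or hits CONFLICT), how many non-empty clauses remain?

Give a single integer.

unit clause [3] forces x3=T; simplify:
  drop -3 from [-3, -4] -> [-4]
  satisfied 2 clause(s); 5 remain; assigned so far: [3]
unit clause [1] forces x1=T; simplify:
  drop -1 from [-1, -4] -> [-4]
  satisfied 3 clause(s); 2 remain; assigned so far: [1, 3]
unit clause [-4] forces x4=F; simplify:
  satisfied 2 clause(s); 0 remain; assigned so far: [1, 3, 4]

Answer: 0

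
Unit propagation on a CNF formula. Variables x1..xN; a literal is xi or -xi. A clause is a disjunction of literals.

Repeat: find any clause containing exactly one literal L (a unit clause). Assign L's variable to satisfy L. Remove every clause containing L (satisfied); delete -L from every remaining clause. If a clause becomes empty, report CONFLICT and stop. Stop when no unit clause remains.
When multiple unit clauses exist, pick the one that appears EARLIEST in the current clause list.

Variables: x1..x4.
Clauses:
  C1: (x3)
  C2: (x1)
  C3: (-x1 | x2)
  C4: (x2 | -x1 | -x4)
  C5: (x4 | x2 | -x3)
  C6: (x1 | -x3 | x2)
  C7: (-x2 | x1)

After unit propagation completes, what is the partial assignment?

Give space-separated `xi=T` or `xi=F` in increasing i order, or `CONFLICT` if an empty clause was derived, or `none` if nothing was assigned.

unit clause [3] forces x3=T; simplify:
  drop -3 from [4, 2, -3] -> [4, 2]
  drop -3 from [1, -3, 2] -> [1, 2]
  satisfied 1 clause(s); 6 remain; assigned so far: [3]
unit clause [1] forces x1=T; simplify:
  drop -1 from [-1, 2] -> [2]
  drop -1 from [2, -1, -4] -> [2, -4]
  satisfied 3 clause(s); 3 remain; assigned so far: [1, 3]
unit clause [2] forces x2=T; simplify:
  satisfied 3 clause(s); 0 remain; assigned so far: [1, 2, 3]

Answer: x1=T x2=T x3=T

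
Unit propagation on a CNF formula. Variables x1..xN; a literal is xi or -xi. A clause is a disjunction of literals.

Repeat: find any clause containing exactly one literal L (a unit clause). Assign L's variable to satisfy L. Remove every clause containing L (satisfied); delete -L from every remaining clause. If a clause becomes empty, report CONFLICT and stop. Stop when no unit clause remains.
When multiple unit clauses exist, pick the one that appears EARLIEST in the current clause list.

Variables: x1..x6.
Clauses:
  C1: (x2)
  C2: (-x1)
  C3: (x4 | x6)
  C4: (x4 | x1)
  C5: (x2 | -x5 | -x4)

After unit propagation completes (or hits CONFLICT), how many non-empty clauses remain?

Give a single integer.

unit clause [2] forces x2=T; simplify:
  satisfied 2 clause(s); 3 remain; assigned so far: [2]
unit clause [-1] forces x1=F; simplify:
  drop 1 from [4, 1] -> [4]
  satisfied 1 clause(s); 2 remain; assigned so far: [1, 2]
unit clause [4] forces x4=T; simplify:
  satisfied 2 clause(s); 0 remain; assigned so far: [1, 2, 4]

Answer: 0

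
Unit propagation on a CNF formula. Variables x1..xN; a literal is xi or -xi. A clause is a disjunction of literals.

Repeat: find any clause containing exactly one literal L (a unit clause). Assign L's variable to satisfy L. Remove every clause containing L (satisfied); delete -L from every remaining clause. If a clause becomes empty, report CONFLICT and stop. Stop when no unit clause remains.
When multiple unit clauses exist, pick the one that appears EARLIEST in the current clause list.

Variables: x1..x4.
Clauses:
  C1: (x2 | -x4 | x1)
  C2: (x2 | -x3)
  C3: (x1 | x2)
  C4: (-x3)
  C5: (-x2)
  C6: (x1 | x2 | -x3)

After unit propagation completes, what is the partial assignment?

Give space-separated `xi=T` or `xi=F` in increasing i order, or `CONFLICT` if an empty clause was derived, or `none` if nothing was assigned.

Answer: x1=T x2=F x3=F

Derivation:
unit clause [-3] forces x3=F; simplify:
  satisfied 3 clause(s); 3 remain; assigned so far: [3]
unit clause [-2] forces x2=F; simplify:
  drop 2 from [2, -4, 1] -> [-4, 1]
  drop 2 from [1, 2] -> [1]
  satisfied 1 clause(s); 2 remain; assigned so far: [2, 3]
unit clause [1] forces x1=T; simplify:
  satisfied 2 clause(s); 0 remain; assigned so far: [1, 2, 3]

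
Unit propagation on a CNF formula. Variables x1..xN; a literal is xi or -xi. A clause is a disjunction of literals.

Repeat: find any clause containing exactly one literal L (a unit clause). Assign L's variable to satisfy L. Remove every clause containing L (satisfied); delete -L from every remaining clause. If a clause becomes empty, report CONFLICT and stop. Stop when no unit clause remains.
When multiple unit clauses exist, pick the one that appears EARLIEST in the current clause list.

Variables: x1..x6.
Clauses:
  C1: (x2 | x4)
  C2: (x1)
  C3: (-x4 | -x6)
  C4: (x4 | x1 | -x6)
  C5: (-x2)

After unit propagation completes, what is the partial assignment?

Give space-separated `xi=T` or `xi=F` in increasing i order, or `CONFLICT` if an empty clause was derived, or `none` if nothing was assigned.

unit clause [1] forces x1=T; simplify:
  satisfied 2 clause(s); 3 remain; assigned so far: [1]
unit clause [-2] forces x2=F; simplify:
  drop 2 from [2, 4] -> [4]
  satisfied 1 clause(s); 2 remain; assigned so far: [1, 2]
unit clause [4] forces x4=T; simplify:
  drop -4 from [-4, -6] -> [-6]
  satisfied 1 clause(s); 1 remain; assigned so far: [1, 2, 4]
unit clause [-6] forces x6=F; simplify:
  satisfied 1 clause(s); 0 remain; assigned so far: [1, 2, 4, 6]

Answer: x1=T x2=F x4=T x6=F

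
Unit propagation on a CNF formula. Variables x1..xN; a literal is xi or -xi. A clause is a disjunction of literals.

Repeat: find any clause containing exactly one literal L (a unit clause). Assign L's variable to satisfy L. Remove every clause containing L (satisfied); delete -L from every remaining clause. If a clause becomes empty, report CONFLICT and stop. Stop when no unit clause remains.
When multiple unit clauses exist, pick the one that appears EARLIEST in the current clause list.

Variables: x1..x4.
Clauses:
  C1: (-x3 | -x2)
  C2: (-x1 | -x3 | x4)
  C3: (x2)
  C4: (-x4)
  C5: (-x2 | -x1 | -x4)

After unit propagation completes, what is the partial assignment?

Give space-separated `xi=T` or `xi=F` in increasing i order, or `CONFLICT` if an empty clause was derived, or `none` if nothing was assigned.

unit clause [2] forces x2=T; simplify:
  drop -2 from [-3, -2] -> [-3]
  drop -2 from [-2, -1, -4] -> [-1, -4]
  satisfied 1 clause(s); 4 remain; assigned so far: [2]
unit clause [-3] forces x3=F; simplify:
  satisfied 2 clause(s); 2 remain; assigned so far: [2, 3]
unit clause [-4] forces x4=F; simplify:
  satisfied 2 clause(s); 0 remain; assigned so far: [2, 3, 4]

Answer: x2=T x3=F x4=F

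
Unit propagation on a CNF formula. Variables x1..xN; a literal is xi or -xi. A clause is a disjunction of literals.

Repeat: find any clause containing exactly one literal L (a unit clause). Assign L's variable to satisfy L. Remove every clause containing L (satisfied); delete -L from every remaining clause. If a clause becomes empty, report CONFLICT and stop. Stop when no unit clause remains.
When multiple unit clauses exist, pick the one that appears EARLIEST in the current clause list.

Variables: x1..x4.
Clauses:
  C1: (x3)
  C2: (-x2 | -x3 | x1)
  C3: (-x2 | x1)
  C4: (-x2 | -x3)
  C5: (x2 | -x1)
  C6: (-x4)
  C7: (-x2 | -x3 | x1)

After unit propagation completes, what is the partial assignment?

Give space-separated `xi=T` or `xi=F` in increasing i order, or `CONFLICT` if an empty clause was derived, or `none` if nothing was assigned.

Answer: x1=F x2=F x3=T x4=F

Derivation:
unit clause [3] forces x3=T; simplify:
  drop -3 from [-2, -3, 1] -> [-2, 1]
  drop -3 from [-2, -3] -> [-2]
  drop -3 from [-2, -3, 1] -> [-2, 1]
  satisfied 1 clause(s); 6 remain; assigned so far: [3]
unit clause [-2] forces x2=F; simplify:
  drop 2 from [2, -1] -> [-1]
  satisfied 4 clause(s); 2 remain; assigned so far: [2, 3]
unit clause [-1] forces x1=F; simplify:
  satisfied 1 clause(s); 1 remain; assigned so far: [1, 2, 3]
unit clause [-4] forces x4=F; simplify:
  satisfied 1 clause(s); 0 remain; assigned so far: [1, 2, 3, 4]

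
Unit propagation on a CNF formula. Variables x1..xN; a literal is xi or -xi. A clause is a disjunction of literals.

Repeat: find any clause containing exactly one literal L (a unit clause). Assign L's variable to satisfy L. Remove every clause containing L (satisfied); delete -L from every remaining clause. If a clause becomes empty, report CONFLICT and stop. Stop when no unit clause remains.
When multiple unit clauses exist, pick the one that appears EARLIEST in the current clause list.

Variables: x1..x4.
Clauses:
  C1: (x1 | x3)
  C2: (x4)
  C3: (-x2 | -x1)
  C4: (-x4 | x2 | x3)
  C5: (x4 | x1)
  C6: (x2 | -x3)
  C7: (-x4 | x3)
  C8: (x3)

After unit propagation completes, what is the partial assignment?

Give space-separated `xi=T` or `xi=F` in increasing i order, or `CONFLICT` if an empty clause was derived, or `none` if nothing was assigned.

Answer: x1=F x2=T x3=T x4=T

Derivation:
unit clause [4] forces x4=T; simplify:
  drop -4 from [-4, 2, 3] -> [2, 3]
  drop -4 from [-4, 3] -> [3]
  satisfied 2 clause(s); 6 remain; assigned so far: [4]
unit clause [3] forces x3=T; simplify:
  drop -3 from [2, -3] -> [2]
  satisfied 4 clause(s); 2 remain; assigned so far: [3, 4]
unit clause [2] forces x2=T; simplify:
  drop -2 from [-2, -1] -> [-1]
  satisfied 1 clause(s); 1 remain; assigned so far: [2, 3, 4]
unit clause [-1] forces x1=F; simplify:
  satisfied 1 clause(s); 0 remain; assigned so far: [1, 2, 3, 4]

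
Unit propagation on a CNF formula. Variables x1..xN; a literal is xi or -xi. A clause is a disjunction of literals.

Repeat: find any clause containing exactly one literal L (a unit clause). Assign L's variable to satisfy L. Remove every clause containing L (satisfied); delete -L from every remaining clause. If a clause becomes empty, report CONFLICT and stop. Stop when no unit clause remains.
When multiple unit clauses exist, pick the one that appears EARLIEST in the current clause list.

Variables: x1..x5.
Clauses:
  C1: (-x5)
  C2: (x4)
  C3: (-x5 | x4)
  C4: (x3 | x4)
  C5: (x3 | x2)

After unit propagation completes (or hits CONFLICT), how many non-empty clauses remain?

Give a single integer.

unit clause [-5] forces x5=F; simplify:
  satisfied 2 clause(s); 3 remain; assigned so far: [5]
unit clause [4] forces x4=T; simplify:
  satisfied 2 clause(s); 1 remain; assigned so far: [4, 5]

Answer: 1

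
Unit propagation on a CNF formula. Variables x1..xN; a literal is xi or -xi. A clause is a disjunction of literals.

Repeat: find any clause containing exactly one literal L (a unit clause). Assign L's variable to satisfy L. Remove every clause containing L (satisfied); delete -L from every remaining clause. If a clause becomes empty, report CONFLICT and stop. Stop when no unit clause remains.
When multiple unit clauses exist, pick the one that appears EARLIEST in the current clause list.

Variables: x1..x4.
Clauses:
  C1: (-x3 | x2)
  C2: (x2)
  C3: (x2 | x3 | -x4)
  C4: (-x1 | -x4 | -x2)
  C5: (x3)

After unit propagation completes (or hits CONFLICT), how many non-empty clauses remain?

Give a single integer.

unit clause [2] forces x2=T; simplify:
  drop -2 from [-1, -4, -2] -> [-1, -4]
  satisfied 3 clause(s); 2 remain; assigned so far: [2]
unit clause [3] forces x3=T; simplify:
  satisfied 1 clause(s); 1 remain; assigned so far: [2, 3]

Answer: 1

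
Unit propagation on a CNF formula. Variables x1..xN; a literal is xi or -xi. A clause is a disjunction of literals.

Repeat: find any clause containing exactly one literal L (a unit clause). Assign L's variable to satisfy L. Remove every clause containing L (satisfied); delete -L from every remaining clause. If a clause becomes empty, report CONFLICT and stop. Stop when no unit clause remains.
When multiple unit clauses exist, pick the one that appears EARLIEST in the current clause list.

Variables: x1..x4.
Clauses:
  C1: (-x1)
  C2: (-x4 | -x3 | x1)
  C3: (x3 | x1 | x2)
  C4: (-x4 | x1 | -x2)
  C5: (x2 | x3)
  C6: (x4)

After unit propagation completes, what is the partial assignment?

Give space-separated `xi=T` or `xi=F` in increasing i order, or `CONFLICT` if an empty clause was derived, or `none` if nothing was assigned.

unit clause [-1] forces x1=F; simplify:
  drop 1 from [-4, -3, 1] -> [-4, -3]
  drop 1 from [3, 1, 2] -> [3, 2]
  drop 1 from [-4, 1, -2] -> [-4, -2]
  satisfied 1 clause(s); 5 remain; assigned so far: [1]
unit clause [4] forces x4=T; simplify:
  drop -4 from [-4, -3] -> [-3]
  drop -4 from [-4, -2] -> [-2]
  satisfied 1 clause(s); 4 remain; assigned so far: [1, 4]
unit clause [-3] forces x3=F; simplify:
  drop 3 from [3, 2] -> [2]
  drop 3 from [2, 3] -> [2]
  satisfied 1 clause(s); 3 remain; assigned so far: [1, 3, 4]
unit clause [2] forces x2=T; simplify:
  drop -2 from [-2] -> [] (empty!)
  satisfied 2 clause(s); 1 remain; assigned so far: [1, 2, 3, 4]
CONFLICT (empty clause)

Answer: CONFLICT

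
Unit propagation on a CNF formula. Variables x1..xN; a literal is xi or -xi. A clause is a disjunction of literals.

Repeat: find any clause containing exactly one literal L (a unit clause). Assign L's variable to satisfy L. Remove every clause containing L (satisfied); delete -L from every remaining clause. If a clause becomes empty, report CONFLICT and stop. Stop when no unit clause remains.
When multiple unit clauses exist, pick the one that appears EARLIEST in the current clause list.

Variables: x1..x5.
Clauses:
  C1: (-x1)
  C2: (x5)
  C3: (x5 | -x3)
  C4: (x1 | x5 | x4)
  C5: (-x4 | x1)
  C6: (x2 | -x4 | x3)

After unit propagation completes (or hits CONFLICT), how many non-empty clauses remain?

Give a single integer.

unit clause [-1] forces x1=F; simplify:
  drop 1 from [1, 5, 4] -> [5, 4]
  drop 1 from [-4, 1] -> [-4]
  satisfied 1 clause(s); 5 remain; assigned so far: [1]
unit clause [5] forces x5=T; simplify:
  satisfied 3 clause(s); 2 remain; assigned so far: [1, 5]
unit clause [-4] forces x4=F; simplify:
  satisfied 2 clause(s); 0 remain; assigned so far: [1, 4, 5]

Answer: 0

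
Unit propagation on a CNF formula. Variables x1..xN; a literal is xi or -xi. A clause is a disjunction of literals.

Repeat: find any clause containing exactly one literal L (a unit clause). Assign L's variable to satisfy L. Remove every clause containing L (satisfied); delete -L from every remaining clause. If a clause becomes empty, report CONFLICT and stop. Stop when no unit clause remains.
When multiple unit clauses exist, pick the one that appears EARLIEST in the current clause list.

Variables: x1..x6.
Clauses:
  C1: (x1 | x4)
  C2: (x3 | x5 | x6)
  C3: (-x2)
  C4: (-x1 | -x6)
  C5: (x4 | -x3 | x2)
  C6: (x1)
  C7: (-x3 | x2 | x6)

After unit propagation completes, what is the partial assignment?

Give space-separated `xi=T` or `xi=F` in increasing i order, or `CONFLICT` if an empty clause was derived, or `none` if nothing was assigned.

Answer: x1=T x2=F x3=F x5=T x6=F

Derivation:
unit clause [-2] forces x2=F; simplify:
  drop 2 from [4, -3, 2] -> [4, -3]
  drop 2 from [-3, 2, 6] -> [-3, 6]
  satisfied 1 clause(s); 6 remain; assigned so far: [2]
unit clause [1] forces x1=T; simplify:
  drop -1 from [-1, -6] -> [-6]
  satisfied 2 clause(s); 4 remain; assigned so far: [1, 2]
unit clause [-6] forces x6=F; simplify:
  drop 6 from [3, 5, 6] -> [3, 5]
  drop 6 from [-3, 6] -> [-3]
  satisfied 1 clause(s); 3 remain; assigned so far: [1, 2, 6]
unit clause [-3] forces x3=F; simplify:
  drop 3 from [3, 5] -> [5]
  satisfied 2 clause(s); 1 remain; assigned so far: [1, 2, 3, 6]
unit clause [5] forces x5=T; simplify:
  satisfied 1 clause(s); 0 remain; assigned so far: [1, 2, 3, 5, 6]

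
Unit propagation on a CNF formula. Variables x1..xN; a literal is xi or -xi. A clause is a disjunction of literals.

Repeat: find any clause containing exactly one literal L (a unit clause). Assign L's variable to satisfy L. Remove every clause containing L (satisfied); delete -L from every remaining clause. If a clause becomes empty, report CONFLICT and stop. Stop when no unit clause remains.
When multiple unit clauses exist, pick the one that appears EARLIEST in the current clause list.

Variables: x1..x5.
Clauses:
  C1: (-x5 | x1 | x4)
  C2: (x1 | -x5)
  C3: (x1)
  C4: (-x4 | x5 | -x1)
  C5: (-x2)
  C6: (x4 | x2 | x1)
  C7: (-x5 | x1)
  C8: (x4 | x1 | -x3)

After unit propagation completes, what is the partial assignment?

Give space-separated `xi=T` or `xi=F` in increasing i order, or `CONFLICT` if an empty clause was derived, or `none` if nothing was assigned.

unit clause [1] forces x1=T; simplify:
  drop -1 from [-4, 5, -1] -> [-4, 5]
  satisfied 6 clause(s); 2 remain; assigned so far: [1]
unit clause [-2] forces x2=F; simplify:
  satisfied 1 clause(s); 1 remain; assigned so far: [1, 2]

Answer: x1=T x2=F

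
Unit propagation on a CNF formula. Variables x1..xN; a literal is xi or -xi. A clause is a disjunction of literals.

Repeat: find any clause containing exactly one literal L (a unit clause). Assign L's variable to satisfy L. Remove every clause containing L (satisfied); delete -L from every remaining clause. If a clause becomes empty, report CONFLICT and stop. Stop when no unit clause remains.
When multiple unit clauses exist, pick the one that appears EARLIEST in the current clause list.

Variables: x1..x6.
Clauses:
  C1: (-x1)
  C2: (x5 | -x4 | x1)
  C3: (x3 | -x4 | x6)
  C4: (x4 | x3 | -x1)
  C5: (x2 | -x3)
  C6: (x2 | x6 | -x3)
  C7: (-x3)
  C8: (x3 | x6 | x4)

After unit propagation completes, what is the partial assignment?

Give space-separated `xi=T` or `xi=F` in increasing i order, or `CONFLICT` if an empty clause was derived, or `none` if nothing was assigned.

Answer: x1=F x3=F

Derivation:
unit clause [-1] forces x1=F; simplify:
  drop 1 from [5, -4, 1] -> [5, -4]
  satisfied 2 clause(s); 6 remain; assigned so far: [1]
unit clause [-3] forces x3=F; simplify:
  drop 3 from [3, -4, 6] -> [-4, 6]
  drop 3 from [3, 6, 4] -> [6, 4]
  satisfied 3 clause(s); 3 remain; assigned so far: [1, 3]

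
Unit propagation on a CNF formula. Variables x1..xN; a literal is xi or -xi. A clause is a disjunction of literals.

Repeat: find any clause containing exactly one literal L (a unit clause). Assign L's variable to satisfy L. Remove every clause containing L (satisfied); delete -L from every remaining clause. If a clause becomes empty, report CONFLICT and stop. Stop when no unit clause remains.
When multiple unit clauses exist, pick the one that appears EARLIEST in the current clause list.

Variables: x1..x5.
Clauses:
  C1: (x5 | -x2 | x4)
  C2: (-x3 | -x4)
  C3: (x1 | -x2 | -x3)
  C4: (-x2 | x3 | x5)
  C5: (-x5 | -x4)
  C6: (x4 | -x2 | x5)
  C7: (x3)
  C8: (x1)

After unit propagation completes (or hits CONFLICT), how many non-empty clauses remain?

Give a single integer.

unit clause [3] forces x3=T; simplify:
  drop -3 from [-3, -4] -> [-4]
  drop -3 from [1, -2, -3] -> [1, -2]
  satisfied 2 clause(s); 6 remain; assigned so far: [3]
unit clause [-4] forces x4=F; simplify:
  drop 4 from [5, -2, 4] -> [5, -2]
  drop 4 from [4, -2, 5] -> [-2, 5]
  satisfied 2 clause(s); 4 remain; assigned so far: [3, 4]
unit clause [1] forces x1=T; simplify:
  satisfied 2 clause(s); 2 remain; assigned so far: [1, 3, 4]

Answer: 2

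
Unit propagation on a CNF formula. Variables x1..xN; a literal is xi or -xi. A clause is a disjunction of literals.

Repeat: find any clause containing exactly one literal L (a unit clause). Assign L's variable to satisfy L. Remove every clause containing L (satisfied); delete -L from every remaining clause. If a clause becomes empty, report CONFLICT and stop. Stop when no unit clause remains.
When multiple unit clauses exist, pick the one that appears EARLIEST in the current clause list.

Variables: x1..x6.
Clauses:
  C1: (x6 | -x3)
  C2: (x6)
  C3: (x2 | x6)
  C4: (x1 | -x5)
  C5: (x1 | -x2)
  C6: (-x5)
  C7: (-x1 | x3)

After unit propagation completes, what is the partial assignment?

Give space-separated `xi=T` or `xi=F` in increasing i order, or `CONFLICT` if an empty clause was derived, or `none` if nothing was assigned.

unit clause [6] forces x6=T; simplify:
  satisfied 3 clause(s); 4 remain; assigned so far: [6]
unit clause [-5] forces x5=F; simplify:
  satisfied 2 clause(s); 2 remain; assigned so far: [5, 6]

Answer: x5=F x6=T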